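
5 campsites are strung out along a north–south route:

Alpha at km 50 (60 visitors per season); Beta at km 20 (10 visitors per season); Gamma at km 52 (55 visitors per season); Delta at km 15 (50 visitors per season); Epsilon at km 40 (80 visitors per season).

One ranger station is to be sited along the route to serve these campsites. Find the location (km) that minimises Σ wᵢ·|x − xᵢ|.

For a sum of weighted absolute distances on a line, the optimum is the weighted median (not the mean). Total weight W = 255; half-weight = 127.5.
Sort by position and accumulate weight:
  km 15 (Delta, w=50) → cum 50
  km 20 (Beta, w=10) → cum 60
  km 40 (Epsilon, w=80) → cum 140  ≥ 127.5 → median here
  km 50 (Alpha, w=60) → cum 200
  km 52 (Gamma, w=55) → cum 255
Optimal location: km 40.

x = 40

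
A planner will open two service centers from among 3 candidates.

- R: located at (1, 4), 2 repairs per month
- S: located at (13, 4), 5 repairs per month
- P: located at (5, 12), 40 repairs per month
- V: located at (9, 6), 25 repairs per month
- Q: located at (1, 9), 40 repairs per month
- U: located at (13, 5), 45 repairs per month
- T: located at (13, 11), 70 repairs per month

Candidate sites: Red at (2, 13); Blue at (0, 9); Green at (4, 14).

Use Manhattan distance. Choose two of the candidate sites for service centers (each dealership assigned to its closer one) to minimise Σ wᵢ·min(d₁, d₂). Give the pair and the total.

{Blue, Green}, total 2167

Evaluate every pair (each demand assigned to the nearer of the two):
  {Blue, Green}: total = 2167
  {Red, Blue}: total = 2277
  {Red, Green}: total = 2410
Best pair: {Blue, Green} with total 2167.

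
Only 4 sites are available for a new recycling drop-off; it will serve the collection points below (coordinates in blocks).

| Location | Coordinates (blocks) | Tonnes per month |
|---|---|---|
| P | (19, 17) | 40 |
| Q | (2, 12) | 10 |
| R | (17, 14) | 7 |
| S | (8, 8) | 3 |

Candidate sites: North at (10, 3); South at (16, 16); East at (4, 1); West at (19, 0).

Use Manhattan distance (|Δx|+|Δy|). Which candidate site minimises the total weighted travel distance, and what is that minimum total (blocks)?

South, total 409 blocks

Total weighted distance at each candidate:
  North (10, 3): total = 1237
  South (16, 16): total = 409
  East (4, 1): total = 1585
  West (19, 0): total = 1139
Minimum is at South with total 409 blocks.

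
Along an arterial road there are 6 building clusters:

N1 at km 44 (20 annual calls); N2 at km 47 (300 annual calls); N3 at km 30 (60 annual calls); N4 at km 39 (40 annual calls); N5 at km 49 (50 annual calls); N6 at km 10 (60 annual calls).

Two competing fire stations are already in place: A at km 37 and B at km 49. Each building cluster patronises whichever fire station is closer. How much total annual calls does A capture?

160

The indifferent point is the midpoint (37+49)/2 = 43; building clusters left of it (closer to A at 37) go to A, those right go to B.
  N6 at 10 (w=60) → A
  N3 at 30 (w=60) → A
  N4 at 39 (w=40) → A
  N1 at 44 (w=20) → B
  N2 at 47 (w=300) → B
  N5 at 49 (w=50) → B
A captures 160; B captures 370.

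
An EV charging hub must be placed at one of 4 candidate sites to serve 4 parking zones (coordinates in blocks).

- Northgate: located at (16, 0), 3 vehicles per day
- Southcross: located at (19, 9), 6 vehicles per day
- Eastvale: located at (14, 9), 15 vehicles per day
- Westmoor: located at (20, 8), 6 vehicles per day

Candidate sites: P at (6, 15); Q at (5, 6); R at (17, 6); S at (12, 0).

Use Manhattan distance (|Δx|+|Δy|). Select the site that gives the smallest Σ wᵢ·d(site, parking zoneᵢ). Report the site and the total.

R, total 171 blocks

Total weighted distance at each candidate:
  P (6, 15): total = 525
  Q (5, 6): total = 435
  R (17, 6): total = 171
  S (12, 0): total = 369
Minimum is at R with total 171 blocks.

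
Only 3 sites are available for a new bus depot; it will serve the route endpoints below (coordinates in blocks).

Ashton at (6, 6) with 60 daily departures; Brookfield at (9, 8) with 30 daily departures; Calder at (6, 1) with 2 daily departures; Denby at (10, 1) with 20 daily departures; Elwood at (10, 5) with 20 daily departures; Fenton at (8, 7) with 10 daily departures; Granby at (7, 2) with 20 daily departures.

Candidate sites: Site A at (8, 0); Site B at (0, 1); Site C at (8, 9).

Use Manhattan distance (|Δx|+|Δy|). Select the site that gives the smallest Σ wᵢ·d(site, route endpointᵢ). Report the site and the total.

Total weighted distance at each candidate:
  Site A (8, 0): total = 1086
  Site B (0, 1): total = 1932
  Site C (8, 9): total = 880
Minimum is at Site C with total 880 blocks.

Site C, total 880 blocks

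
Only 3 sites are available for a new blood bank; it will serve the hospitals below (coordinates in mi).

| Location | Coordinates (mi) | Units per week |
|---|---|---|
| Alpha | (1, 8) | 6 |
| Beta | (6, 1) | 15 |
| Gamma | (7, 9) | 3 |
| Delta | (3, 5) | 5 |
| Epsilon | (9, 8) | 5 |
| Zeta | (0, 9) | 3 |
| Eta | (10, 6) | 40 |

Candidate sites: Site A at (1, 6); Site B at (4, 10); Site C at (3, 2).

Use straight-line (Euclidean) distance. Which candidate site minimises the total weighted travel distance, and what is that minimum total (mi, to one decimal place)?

Total weighted distance at each candidate:
  Site A (1, 6): total = 560.1
  Site B (4, 10): total = 522.6
  Site C (3, 2): total = 512.3
Minimum is at Site C with total 512.3 mi.

Site C, total 512.3 mi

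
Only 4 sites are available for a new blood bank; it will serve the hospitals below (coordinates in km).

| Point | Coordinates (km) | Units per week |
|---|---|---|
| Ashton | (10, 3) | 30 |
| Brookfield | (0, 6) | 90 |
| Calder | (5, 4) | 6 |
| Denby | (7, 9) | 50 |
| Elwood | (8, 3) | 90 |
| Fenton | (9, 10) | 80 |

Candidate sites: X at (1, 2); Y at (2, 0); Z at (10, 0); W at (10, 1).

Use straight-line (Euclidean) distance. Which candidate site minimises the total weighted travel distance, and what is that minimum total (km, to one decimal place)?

Total weighted distance at each candidate:
  X (1, 2): total = 2672.0
  Y (2, 0): total = 2950.6
  Z (10, 0): total = 2780.8
  W (10, 1): total = 2507.4
Minimum is at W with total 2507.4 km.

W, total 2507.4 km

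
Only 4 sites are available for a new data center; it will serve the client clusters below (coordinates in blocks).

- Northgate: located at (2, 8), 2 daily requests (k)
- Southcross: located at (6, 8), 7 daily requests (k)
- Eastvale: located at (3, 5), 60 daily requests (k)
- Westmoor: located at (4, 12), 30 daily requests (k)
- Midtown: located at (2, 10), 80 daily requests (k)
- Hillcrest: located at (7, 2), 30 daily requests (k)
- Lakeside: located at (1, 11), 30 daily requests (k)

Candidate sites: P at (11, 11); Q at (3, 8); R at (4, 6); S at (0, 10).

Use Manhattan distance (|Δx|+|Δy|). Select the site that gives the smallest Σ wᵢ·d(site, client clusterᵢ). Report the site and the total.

Total weighted distance at each candidate:
  P (11, 11): total = 2650
  Q (3, 8): total = 1043
  R (4, 6): total = 1266
  S (0, 10): total = 1394
Minimum is at Q with total 1043 blocks.

Q, total 1043 blocks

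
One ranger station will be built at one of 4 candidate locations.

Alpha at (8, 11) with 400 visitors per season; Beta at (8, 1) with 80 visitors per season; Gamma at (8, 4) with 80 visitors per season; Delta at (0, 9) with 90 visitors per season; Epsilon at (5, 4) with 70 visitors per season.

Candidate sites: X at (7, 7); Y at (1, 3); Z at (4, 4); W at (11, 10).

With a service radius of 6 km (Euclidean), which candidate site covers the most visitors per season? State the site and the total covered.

X, covering 550

Coverage radius r = 6 km; a point is covered iff (Δx)²+(Δy)² ≤ 6² = 36.
  X (7, 7): covers {Alpha, Gamma, Epsilon} → 550
  Y (1, 3): covers {Epsilon} → 70
  Z (4, 4): covers {Beta, Gamma, Epsilon} → 230
  W (11, 10): covers {Alpha} → 400
Maximum coverage at X: 550 visitors per season.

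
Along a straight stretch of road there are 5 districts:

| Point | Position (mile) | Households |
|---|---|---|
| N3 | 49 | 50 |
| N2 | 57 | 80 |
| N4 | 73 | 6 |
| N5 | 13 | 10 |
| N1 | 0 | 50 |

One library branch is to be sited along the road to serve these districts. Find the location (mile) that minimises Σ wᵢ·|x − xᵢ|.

x = 49

For a sum of weighted absolute distances on a line, the optimum is the weighted median (not the mean). Total weight W = 196; half-weight = 98.
Sort by position and accumulate weight:
  mile 0 (N1, w=50) → cum 50
  mile 13 (N5, w=10) → cum 60
  mile 49 (N3, w=50) → cum 110  ≥ 98 → median here
  mile 57 (N2, w=80) → cum 190
  mile 73 (N4, w=6) → cum 196
Optimal location: mile 49.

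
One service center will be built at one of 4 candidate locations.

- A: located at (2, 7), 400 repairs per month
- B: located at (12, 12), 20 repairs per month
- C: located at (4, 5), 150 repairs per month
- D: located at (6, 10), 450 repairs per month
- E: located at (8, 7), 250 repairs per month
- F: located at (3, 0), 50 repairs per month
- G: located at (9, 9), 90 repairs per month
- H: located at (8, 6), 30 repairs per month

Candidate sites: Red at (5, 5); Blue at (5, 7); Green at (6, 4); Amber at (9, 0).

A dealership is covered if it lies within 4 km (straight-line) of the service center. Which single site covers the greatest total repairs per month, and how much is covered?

Coverage radius r = 4 km; a point is covered iff (Δx)²+(Δy)² ≤ 4² = 16.
  Red (5, 5): covers {A, C, E, H} → 830
  Blue (5, 7): covers {A, C, D, E, H} → 1280
  Green (6, 4): covers {C, E, H} → 430
  Amber (9, 0): covers {none} → 0
Maximum coverage at Blue: 1280 repairs per month.

Blue, covering 1280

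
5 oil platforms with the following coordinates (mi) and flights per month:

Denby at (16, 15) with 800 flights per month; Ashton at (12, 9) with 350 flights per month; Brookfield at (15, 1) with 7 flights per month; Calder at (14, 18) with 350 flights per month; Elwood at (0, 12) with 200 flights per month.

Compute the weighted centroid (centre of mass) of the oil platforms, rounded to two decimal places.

(12.89, 13.98)

The minimiser of Σwᵢ‖p−pᵢ‖² is the weighted centroid p* = (Σwᵢpᵢ)/(Σwᵢ).
Σwᵢ = 1707.
Σwᵢxᵢ = 800·16 + 350·12 + 7·15 + 350·14 + 200·0 = 22005.
Σwᵢyᵢ = 800·15 + 350·9 + 7·1 + 350·18 + 200·12 = 23857.
x* = 22005/1707 = 12.89, y* = 23857/1707 = 13.98.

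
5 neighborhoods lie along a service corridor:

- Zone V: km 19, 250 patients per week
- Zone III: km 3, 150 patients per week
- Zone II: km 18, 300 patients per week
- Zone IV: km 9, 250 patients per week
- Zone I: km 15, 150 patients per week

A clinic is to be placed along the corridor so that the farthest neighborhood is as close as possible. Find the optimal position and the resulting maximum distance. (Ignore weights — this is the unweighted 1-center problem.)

location 11, max distance 8

The 1-center on a line is the midpoint of the two extreme points: leftmost at 3, rightmost at 19.
Optimal location = (3 + 19)/2 = 11; maximum distance = (19 − 3)/2 = 8.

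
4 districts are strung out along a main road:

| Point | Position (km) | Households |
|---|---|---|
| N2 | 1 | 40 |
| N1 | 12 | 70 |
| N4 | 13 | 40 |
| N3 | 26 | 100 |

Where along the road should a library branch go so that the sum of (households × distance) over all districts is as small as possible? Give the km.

x = 13

For a sum of weighted absolute distances on a line, the optimum is the weighted median (not the mean). Total weight W = 250; half-weight = 125.
Sort by position and accumulate weight:
  km 1 (N2, w=40) → cum 40
  km 12 (N1, w=70) → cum 110
  km 13 (N4, w=40) → cum 150  ≥ 125 → median here
  km 26 (N3, w=100) → cum 250
Optimal location: km 13.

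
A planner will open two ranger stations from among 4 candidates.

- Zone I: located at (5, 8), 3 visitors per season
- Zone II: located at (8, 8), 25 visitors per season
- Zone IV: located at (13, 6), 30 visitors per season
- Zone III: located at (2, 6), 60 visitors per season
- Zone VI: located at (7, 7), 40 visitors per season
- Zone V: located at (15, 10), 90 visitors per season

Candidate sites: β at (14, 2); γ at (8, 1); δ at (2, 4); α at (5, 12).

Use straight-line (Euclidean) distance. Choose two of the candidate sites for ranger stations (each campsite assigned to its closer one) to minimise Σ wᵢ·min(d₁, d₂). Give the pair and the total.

Evaluate every pair (each demand assigned to the nearer of the two):
  {β, δ}: total = 1397.8
  {β, α}: total = 1604.2
  {δ, α}: total = 1690.2
  {β, γ}: total = 1759.1
  {γ, δ}: total = 1781.5
  {γ, α}: total = 1884.9
Best pair: {β, δ} with total 1397.8.

{β, δ}, total 1397.8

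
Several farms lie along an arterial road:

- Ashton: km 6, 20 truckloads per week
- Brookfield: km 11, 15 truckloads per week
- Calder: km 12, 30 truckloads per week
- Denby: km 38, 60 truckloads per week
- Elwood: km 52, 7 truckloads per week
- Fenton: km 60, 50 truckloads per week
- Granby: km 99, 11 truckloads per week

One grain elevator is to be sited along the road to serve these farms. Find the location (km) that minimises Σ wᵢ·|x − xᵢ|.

For a sum of weighted absolute distances on a line, the optimum is the weighted median (not the mean). Total weight W = 193; half-weight = 96.5.
Sort by position and accumulate weight:
  km 6 (Ashton, w=20) → cum 20
  km 11 (Brookfield, w=15) → cum 35
  km 12 (Calder, w=30) → cum 65
  km 38 (Denby, w=60) → cum 125  ≥ 96.5 → median here
  km 52 (Elwood, w=7) → cum 132
  km 60 (Fenton, w=50) → cum 182
  km 99 (Granby, w=11) → cum 193
Optimal location: km 38.

x = 38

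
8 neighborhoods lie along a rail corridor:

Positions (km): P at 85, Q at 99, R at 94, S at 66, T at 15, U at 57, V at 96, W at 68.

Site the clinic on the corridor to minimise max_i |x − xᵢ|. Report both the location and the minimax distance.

location 57, max distance 42

The 1-center on a line is the midpoint of the two extreme points: leftmost at 15, rightmost at 99.
Optimal location = (15 + 99)/2 = 57; maximum distance = (99 − 15)/2 = 42.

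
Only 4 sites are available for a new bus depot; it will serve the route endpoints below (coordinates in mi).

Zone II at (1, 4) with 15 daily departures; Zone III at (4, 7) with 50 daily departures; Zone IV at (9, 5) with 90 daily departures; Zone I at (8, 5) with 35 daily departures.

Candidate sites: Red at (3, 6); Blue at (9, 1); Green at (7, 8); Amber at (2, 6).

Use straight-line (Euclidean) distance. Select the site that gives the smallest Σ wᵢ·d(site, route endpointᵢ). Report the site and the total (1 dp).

Total weighted distance at each candidate:
  Red (3, 6): total = 839.1
  Blue (9, 1): total = 1023.0
  Green (7, 8): total = 701.5
  Amber (2, 6): total = 994.6
Minimum is at Green with total 701.5 mi.

Green, total 701.5 mi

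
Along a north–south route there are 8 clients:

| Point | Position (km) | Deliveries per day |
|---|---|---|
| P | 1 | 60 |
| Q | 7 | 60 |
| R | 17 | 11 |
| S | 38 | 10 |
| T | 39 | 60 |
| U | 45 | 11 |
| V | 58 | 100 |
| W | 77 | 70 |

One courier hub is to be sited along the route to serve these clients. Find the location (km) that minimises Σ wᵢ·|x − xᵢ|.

x = 39

For a sum of weighted absolute distances on a line, the optimum is the weighted median (not the mean). Total weight W = 382; half-weight = 191.
Sort by position and accumulate weight:
  km 1 (P, w=60) → cum 60
  km 7 (Q, w=60) → cum 120
  km 17 (R, w=11) → cum 131
  km 38 (S, w=10) → cum 141
  km 39 (T, w=60) → cum 201  ≥ 191 → median here
  km 45 (U, w=11) → cum 212
  km 58 (V, w=100) → cum 312
  km 77 (W, w=70) → cum 382
Optimal location: km 39.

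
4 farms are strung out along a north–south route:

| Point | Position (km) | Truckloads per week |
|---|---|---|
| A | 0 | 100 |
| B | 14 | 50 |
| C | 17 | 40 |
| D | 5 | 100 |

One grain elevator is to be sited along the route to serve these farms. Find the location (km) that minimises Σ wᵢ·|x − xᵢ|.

x = 5

For a sum of weighted absolute distances on a line, the optimum is the weighted median (not the mean). Total weight W = 290; half-weight = 145.
Sort by position and accumulate weight:
  km 0 (A, w=100) → cum 100
  km 5 (D, w=100) → cum 200  ≥ 145 → median here
  km 14 (B, w=50) → cum 250
  km 17 (C, w=40) → cum 290
Optimal location: km 5.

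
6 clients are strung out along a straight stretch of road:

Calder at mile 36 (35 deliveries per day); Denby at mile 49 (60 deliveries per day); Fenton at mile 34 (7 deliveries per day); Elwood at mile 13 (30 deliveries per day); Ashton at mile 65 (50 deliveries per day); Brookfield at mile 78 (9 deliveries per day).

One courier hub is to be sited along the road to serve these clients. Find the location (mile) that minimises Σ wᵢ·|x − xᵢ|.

For a sum of weighted absolute distances on a line, the optimum is the weighted median (not the mean). Total weight W = 191; half-weight = 95.5.
Sort by position and accumulate weight:
  mile 13 (Elwood, w=30) → cum 30
  mile 34 (Fenton, w=7) → cum 37
  mile 36 (Calder, w=35) → cum 72
  mile 49 (Denby, w=60) → cum 132  ≥ 95.5 → median here
  mile 65 (Ashton, w=50) → cum 182
  mile 78 (Brookfield, w=9) → cum 191
Optimal location: mile 49.

x = 49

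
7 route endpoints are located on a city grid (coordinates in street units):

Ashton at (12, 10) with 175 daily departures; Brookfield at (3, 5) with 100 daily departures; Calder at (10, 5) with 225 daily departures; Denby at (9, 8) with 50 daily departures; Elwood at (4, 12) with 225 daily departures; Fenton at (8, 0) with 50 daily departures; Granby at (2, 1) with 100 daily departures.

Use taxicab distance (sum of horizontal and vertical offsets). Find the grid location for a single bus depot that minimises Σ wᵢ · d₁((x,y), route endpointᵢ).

(8, 5)

Manhattan distance separates: Σwᵢ(|x−xᵢ|+|y−yᵢ|) = Σwᵢ|x−xᵢ| + Σwᵢ|y−yᵢ|, so x and y are optimised independently as 1-D weighted medians.
Total weight W = 925; half = 462.5.
x-coordinate, sorted with cumulative weight:
  x=2 (Granby, w=100) cum 100
  x=3 (Brookfield, w=100) cum 200
  x=4 (Elwood, w=225) cum 425
  x=8 (Fenton, w=50) cum 475  ← median
  x=9 (Denby, w=50) cum 525
  x=10 (Calder, w=225) cum 750
  x=12 (Ashton, w=175) cum 925
⇒ x* = 8
y-coordinate, sorted with cumulative weight:
  y=0 (Fenton, w=50) cum 50
  y=1 (Granby, w=100) cum 150
  y=5 (Brookfield, w=100) cum 250
  y=5 (Calder, w=225) cum 475  ← median
  y=8 (Denby, w=50) cum 525
  y=10 (Ashton, w=175) cum 700
  y=12 (Elwood, w=225) cum 925
⇒ y* = 5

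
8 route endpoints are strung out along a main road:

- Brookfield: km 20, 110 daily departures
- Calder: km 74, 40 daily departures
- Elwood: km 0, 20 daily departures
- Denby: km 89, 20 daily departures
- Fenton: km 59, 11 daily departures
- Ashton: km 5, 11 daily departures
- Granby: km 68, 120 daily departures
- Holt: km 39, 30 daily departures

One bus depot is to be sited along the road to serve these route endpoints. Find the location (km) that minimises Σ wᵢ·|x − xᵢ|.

x = 59

For a sum of weighted absolute distances on a line, the optimum is the weighted median (not the mean). Total weight W = 362; half-weight = 181.
Sort by position and accumulate weight:
  km 0 (Elwood, w=20) → cum 20
  km 5 (Ashton, w=11) → cum 31
  km 20 (Brookfield, w=110) → cum 141
  km 39 (Holt, w=30) → cum 171
  km 59 (Fenton, w=11) → cum 182  ≥ 181 → median here
  km 68 (Granby, w=120) → cum 302
  km 74 (Calder, w=40) → cum 342
  km 89 (Denby, w=20) → cum 362
Optimal location: km 59.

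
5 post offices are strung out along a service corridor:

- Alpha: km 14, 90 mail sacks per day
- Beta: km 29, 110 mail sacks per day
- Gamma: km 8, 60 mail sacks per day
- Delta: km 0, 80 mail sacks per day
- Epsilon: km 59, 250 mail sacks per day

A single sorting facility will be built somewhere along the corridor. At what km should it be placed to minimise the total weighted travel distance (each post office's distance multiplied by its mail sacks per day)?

For a sum of weighted absolute distances on a line, the optimum is the weighted median (not the mean). Total weight W = 590; half-weight = 295.
Sort by position and accumulate weight:
  km 0 (Delta, w=80) → cum 80
  km 8 (Gamma, w=60) → cum 140
  km 14 (Alpha, w=90) → cum 230
  km 29 (Beta, w=110) → cum 340  ≥ 295 → median here
  km 59 (Epsilon, w=250) → cum 590
Optimal location: km 29.

x = 29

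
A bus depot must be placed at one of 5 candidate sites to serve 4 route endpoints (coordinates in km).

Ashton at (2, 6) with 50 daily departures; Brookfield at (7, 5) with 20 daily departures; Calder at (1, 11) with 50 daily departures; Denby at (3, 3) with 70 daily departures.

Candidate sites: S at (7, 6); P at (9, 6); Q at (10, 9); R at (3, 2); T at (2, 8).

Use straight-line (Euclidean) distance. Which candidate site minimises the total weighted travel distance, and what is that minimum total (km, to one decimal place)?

Total weighted distance at each candidate:
  S (7, 6): total = 1010.5
  P (9, 6): total = 1336.0
  Q (10, 9): total = 1633.5
  R (3, 2): total = 837.1
  T (2, 8): total = 731.7
Minimum is at T with total 731.7 km.

T, total 731.7 km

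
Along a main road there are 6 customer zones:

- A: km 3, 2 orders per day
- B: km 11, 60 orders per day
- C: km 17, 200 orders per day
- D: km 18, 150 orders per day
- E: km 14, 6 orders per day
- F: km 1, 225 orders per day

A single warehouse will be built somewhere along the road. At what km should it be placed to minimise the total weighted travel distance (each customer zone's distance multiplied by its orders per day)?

x = 17

For a sum of weighted absolute distances on a line, the optimum is the weighted median (not the mean). Total weight W = 643; half-weight = 321.5.
Sort by position and accumulate weight:
  km 1 (F, w=225) → cum 225
  km 3 (A, w=2) → cum 227
  km 11 (B, w=60) → cum 287
  km 14 (E, w=6) → cum 293
  km 17 (C, w=200) → cum 493  ≥ 321.5 → median here
  km 18 (D, w=150) → cum 643
Optimal location: km 17.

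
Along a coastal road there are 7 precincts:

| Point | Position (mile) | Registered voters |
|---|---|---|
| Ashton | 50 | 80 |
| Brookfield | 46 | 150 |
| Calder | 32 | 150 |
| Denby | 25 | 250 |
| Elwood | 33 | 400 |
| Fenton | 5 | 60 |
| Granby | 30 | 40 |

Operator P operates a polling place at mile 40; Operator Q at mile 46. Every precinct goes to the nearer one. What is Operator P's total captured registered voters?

The indifferent point is the midpoint (40+46)/2 = 43; precincts left of it (closer to Operator P at 40) go to Operator P, those right go to Operator Q.
  Fenton at 5 (w=60) → Operator P
  Denby at 25 (w=250) → Operator P
  Granby at 30 (w=40) → Operator P
  Calder at 32 (w=150) → Operator P
  Elwood at 33 (w=400) → Operator P
  Brookfield at 46 (w=150) → Operator Q
  Ashton at 50 (w=80) → Operator Q
Operator P captures 900; Operator Q captures 230.

900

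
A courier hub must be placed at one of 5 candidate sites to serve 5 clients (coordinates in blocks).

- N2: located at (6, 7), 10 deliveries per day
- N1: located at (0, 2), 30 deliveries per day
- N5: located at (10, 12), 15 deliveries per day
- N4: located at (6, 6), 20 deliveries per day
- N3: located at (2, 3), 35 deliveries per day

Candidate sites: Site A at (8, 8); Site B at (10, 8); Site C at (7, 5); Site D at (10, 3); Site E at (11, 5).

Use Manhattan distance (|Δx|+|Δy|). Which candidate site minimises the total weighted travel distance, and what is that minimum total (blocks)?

Site C, total 765 blocks

Total weighted distance at each candidate:
  Site A (8, 8): total = 1005
  Site B (10, 8): total = 1165
  Site C (7, 5): total = 765
  Site D (10, 3): total = 965
  Site E (11, 5): total = 1115
Minimum is at Site C with total 765 blocks.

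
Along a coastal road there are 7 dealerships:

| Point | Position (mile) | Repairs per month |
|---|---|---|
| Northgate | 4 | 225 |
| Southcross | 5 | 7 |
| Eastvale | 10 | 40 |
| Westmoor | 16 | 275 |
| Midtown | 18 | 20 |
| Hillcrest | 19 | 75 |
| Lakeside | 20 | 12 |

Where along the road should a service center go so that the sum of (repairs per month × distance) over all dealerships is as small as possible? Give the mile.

x = 16

For a sum of weighted absolute distances on a line, the optimum is the weighted median (not the mean). Total weight W = 654; half-weight = 327.
Sort by position and accumulate weight:
  mile 4 (Northgate, w=225) → cum 225
  mile 5 (Southcross, w=7) → cum 232
  mile 10 (Eastvale, w=40) → cum 272
  mile 16 (Westmoor, w=275) → cum 547  ≥ 327 → median here
  mile 18 (Midtown, w=20) → cum 567
  mile 19 (Hillcrest, w=75) → cum 642
  mile 20 (Lakeside, w=12) → cum 654
Optimal location: mile 16.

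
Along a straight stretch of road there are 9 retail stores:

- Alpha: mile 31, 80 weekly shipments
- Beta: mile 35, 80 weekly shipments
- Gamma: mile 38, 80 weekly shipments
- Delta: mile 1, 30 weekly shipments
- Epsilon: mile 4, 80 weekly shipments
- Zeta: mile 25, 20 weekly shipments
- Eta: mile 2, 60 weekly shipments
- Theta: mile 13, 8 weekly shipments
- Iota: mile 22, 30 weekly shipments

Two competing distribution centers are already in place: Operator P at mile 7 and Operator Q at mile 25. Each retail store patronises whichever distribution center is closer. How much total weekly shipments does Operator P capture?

The indifferent point is the midpoint (7+25)/2 = 16; retail stores left of it (closer to Operator P at 7) go to Operator P, those right go to Operator Q.
  Delta at 1 (w=30) → Operator P
  Eta at 2 (w=60) → Operator P
  Epsilon at 4 (w=80) → Operator P
  Theta at 13 (w=8) → Operator P
  Iota at 22 (w=30) → Operator Q
  Zeta at 25 (w=20) → Operator Q
  Alpha at 31 (w=80) → Operator Q
  Beta at 35 (w=80) → Operator Q
  Gamma at 38 (w=80) → Operator Q
Operator P captures 178; Operator Q captures 290.

178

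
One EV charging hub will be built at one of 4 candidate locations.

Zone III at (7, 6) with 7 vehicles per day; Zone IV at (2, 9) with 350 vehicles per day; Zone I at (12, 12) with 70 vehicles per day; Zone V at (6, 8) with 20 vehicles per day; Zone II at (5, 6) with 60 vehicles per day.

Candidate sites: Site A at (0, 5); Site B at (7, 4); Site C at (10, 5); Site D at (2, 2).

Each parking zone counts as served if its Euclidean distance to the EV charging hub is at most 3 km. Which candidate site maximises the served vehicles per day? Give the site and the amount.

Coverage radius r = 3 km; a point is covered iff (Δx)²+(Δy)² ≤ 3² = 9.
  Site A (0, 5): covers {none} → 0
  Site B (7, 4): covers {Zone III, Zone II} → 67
  Site C (10, 5): covers {none} → 0
  Site D (2, 2): covers {none} → 0
Maximum coverage at Site B: 67 vehicles per day.

Site B, covering 67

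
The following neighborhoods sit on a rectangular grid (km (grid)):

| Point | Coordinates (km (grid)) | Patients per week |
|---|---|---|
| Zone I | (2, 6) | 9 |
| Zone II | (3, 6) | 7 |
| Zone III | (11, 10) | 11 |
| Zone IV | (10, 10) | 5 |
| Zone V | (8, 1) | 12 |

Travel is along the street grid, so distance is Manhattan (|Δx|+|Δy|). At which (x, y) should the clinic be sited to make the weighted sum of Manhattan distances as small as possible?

(8, 6)

Manhattan distance separates: Σwᵢ(|x−xᵢ|+|y−yᵢ|) = Σwᵢ|x−xᵢ| + Σwᵢ|y−yᵢ|, so x and y are optimised independently as 1-D weighted medians.
Total weight W = 44; half = 22.
x-coordinate, sorted with cumulative weight:
  x=2 (Zone I, w=9) cum 9
  x=3 (Zone II, w=7) cum 16
  x=8 (Zone V, w=12) cum 28  ← median
  x=10 (Zone IV, w=5) cum 33
  x=11 (Zone III, w=11) cum 44
⇒ x* = 8
y-coordinate, sorted with cumulative weight:
  y=1 (Zone V, w=12) cum 12
  y=6 (Zone I, w=9) cum 21
  y=6 (Zone II, w=7) cum 28  ← median
  y=10 (Zone III, w=11) cum 39
  y=10 (Zone IV, w=5) cum 44
⇒ y* = 6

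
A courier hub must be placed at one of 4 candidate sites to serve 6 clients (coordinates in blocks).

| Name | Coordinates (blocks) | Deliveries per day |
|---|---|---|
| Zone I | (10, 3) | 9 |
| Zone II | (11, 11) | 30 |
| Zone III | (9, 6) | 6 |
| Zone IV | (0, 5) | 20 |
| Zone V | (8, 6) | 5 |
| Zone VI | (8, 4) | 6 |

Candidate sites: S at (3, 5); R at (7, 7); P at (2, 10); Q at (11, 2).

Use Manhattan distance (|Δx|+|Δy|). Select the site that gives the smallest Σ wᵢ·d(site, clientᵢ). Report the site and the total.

R, total 535 blocks

Total weighted distance at each candidate:
  S (3, 5): total = 669
  R (7, 7): total = 535
  P (2, 10): total = 763
  Q (11, 2): total = 669
Minimum is at R with total 535 blocks.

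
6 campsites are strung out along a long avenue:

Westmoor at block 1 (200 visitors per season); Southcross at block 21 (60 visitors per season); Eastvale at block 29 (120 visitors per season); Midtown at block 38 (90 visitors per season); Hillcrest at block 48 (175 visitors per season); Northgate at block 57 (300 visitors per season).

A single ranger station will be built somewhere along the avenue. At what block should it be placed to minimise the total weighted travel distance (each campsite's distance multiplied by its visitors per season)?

For a sum of weighted absolute distances on a line, the optimum is the weighted median (not the mean). Total weight W = 945; half-weight = 472.5.
Sort by position and accumulate weight:
  block 1 (Westmoor, w=200) → cum 200
  block 21 (Southcross, w=60) → cum 260
  block 29 (Eastvale, w=120) → cum 380
  block 38 (Midtown, w=90) → cum 470
  block 48 (Hillcrest, w=175) → cum 645  ≥ 472.5 → median here
  block 57 (Northgate, w=300) → cum 945
Optimal location: block 48.

x = 48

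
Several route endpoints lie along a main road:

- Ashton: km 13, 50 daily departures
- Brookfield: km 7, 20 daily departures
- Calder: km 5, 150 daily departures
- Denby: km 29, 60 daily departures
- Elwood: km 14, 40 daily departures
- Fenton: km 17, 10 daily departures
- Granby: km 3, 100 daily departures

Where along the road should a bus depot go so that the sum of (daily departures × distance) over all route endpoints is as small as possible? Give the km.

x = 5

For a sum of weighted absolute distances on a line, the optimum is the weighted median (not the mean). Total weight W = 430; half-weight = 215.
Sort by position and accumulate weight:
  km 3 (Granby, w=100) → cum 100
  km 5 (Calder, w=150) → cum 250  ≥ 215 → median here
  km 7 (Brookfield, w=20) → cum 270
  km 13 (Ashton, w=50) → cum 320
  km 14 (Elwood, w=40) → cum 360
  km 17 (Fenton, w=10) → cum 370
  km 29 (Denby, w=60) → cum 430
Optimal location: km 5.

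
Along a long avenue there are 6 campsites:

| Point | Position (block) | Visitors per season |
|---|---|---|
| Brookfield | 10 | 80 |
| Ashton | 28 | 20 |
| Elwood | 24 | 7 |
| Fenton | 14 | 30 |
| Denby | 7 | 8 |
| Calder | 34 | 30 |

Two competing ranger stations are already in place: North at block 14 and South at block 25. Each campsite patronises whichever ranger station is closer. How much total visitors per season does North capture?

118

The indifferent point is the midpoint (14+25)/2 = 19.5; campsites left of it (closer to North at 14) go to North, those right go to South.
  Denby at 7 (w=8) → North
  Brookfield at 10 (w=80) → North
  Fenton at 14 (w=30) → North
  Elwood at 24 (w=7) → South
  Ashton at 28 (w=20) → South
  Calder at 34 (w=30) → South
North captures 118; South captures 57.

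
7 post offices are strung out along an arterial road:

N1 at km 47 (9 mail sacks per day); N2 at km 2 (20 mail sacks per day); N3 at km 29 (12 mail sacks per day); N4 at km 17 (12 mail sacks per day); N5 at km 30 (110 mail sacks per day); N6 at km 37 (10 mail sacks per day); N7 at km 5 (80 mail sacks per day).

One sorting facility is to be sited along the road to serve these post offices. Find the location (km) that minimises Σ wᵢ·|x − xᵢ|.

x = 30

For a sum of weighted absolute distances on a line, the optimum is the weighted median (not the mean). Total weight W = 253; half-weight = 126.5.
Sort by position and accumulate weight:
  km 2 (N2, w=20) → cum 20
  km 5 (N7, w=80) → cum 100
  km 17 (N4, w=12) → cum 112
  km 29 (N3, w=12) → cum 124
  km 30 (N5, w=110) → cum 234  ≥ 126.5 → median here
  km 37 (N6, w=10) → cum 244
  km 47 (N1, w=9) → cum 253
Optimal location: km 30.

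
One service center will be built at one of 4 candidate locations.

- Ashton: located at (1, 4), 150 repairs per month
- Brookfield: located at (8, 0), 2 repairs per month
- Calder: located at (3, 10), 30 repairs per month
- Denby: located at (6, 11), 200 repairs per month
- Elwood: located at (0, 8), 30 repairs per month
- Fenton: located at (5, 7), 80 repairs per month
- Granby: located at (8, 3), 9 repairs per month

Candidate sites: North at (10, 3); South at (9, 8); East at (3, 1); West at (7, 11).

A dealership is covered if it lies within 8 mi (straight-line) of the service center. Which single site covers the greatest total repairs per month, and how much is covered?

West, covering 340

Coverage radius r = 8 mi; a point is covered iff (Δx)²+(Δy)² ≤ 8² = 64.
  North (10, 3): covers {Brookfield, Fenton, Granby} → 91
  South (9, 8): covers {Calder, Denby, Fenton, Granby} → 319
  East (3, 1): covers {Ashton, Brookfield, Elwood, Fenton, Granby} → 271
  West (7, 11): covers {Calder, Denby, Elwood, Fenton} → 340
Maximum coverage at West: 340 repairs per month.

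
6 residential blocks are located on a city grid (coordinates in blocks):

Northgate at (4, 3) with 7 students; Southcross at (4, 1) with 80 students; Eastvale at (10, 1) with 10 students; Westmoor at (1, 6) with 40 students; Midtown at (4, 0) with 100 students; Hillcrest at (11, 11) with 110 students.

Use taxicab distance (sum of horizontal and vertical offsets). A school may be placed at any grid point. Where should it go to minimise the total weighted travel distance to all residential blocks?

Manhattan distance separates: Σwᵢ(|x−xᵢ|+|y−yᵢ|) = Σwᵢ|x−xᵢ| + Σwᵢ|y−yᵢ|, so x and y are optimised independently as 1-D weighted medians.
Total weight W = 347; half = 173.5.
x-coordinate, sorted with cumulative weight:
  x=1 (Westmoor, w=40) cum 40
  x=4 (Northgate, w=7) cum 47
  x=4 (Southcross, w=80) cum 127
  x=4 (Midtown, w=100) cum 227  ← median
  x=10 (Eastvale, w=10) cum 237
  x=11 (Hillcrest, w=110) cum 347
⇒ x* = 4
y-coordinate, sorted with cumulative weight:
  y=0 (Midtown, w=100) cum 100
  y=1 (Southcross, w=80) cum 180  ← median
  y=1 (Eastvale, w=10) cum 190
  y=3 (Northgate, w=7) cum 197
  y=6 (Westmoor, w=40) cum 237
  y=11 (Hillcrest, w=110) cum 347
⇒ y* = 1

(4, 1)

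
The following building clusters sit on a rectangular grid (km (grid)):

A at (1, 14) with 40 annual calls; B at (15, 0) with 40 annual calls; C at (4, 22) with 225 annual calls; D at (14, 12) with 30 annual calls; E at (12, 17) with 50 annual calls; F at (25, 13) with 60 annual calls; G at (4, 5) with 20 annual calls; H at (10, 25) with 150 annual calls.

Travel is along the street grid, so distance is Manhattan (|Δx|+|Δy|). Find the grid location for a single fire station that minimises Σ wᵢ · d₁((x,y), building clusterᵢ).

Manhattan distance separates: Σwᵢ(|x−xᵢ|+|y−yᵢ|) = Σwᵢ|x−xᵢ| + Σwᵢ|y−yᵢ|, so x and y are optimised independently as 1-D weighted medians.
Total weight W = 615; half = 307.5.
x-coordinate, sorted with cumulative weight:
  x=1 (A, w=40) cum 40
  x=4 (C, w=225) cum 265
  x=4 (G, w=20) cum 285
  x=10 (H, w=150) cum 435  ← median
  x=12 (E, w=50) cum 485
  x=14 (D, w=30) cum 515
  x=15 (B, w=40) cum 555
  x=25 (F, w=60) cum 615
⇒ x* = 10
y-coordinate, sorted with cumulative weight:
  y=0 (B, w=40) cum 40
  y=5 (G, w=20) cum 60
  y=12 (D, w=30) cum 90
  y=13 (F, w=60) cum 150
  y=14 (A, w=40) cum 190
  y=17 (E, w=50) cum 240
  y=22 (C, w=225) cum 465  ← median
  y=25 (H, w=150) cum 615
⇒ y* = 22

(10, 22)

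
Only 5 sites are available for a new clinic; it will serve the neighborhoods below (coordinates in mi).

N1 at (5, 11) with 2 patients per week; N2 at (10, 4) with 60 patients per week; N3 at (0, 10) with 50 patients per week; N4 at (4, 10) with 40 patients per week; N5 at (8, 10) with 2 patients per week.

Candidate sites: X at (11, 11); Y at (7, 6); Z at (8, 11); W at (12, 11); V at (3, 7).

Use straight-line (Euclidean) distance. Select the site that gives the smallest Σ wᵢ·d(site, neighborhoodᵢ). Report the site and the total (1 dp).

V, total 816.2 mi

Total weighted distance at each candidate:
  X (11, 11): total = 1277.7
  Y (7, 6): total = 838.5
  Z (8, 11): total = 1012.8
  W (12, 11): total = 1383.6
  V (3, 7): total = 816.2
Minimum is at V with total 816.2 mi.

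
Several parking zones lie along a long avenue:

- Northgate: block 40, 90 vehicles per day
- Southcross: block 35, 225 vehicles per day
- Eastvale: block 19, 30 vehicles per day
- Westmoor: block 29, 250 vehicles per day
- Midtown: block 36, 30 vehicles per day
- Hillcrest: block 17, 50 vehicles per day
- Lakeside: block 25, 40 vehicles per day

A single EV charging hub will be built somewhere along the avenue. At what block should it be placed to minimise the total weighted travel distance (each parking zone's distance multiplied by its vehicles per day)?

For a sum of weighted absolute distances on a line, the optimum is the weighted median (not the mean). Total weight W = 715; half-weight = 357.5.
Sort by position and accumulate weight:
  block 17 (Hillcrest, w=50) → cum 50
  block 19 (Eastvale, w=30) → cum 80
  block 25 (Lakeside, w=40) → cum 120
  block 29 (Westmoor, w=250) → cum 370  ≥ 357.5 → median here
  block 35 (Southcross, w=225) → cum 595
  block 36 (Midtown, w=30) → cum 625
  block 40 (Northgate, w=90) → cum 715
Optimal location: block 29.

x = 29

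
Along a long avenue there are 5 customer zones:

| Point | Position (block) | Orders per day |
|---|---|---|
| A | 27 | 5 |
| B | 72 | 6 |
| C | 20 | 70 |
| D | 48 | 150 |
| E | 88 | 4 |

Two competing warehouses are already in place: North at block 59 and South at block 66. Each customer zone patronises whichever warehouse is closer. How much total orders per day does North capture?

The indifferent point is the midpoint (59+66)/2 = 62.5; customer zones left of it (closer to North at 59) go to North, those right go to South.
  C at 20 (w=70) → North
  A at 27 (w=5) → North
  D at 48 (w=150) → North
  B at 72 (w=6) → South
  E at 88 (w=4) → South
North captures 225; South captures 10.

225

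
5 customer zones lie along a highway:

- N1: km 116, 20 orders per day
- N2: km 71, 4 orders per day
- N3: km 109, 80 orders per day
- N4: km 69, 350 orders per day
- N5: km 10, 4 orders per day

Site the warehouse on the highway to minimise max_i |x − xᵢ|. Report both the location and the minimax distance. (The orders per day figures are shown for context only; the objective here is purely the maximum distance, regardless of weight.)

The 1-center on a line is the midpoint of the two extreme points: leftmost at 10, rightmost at 116.
Optimal location = (10 + 116)/2 = 63; maximum distance = (116 − 10)/2 = 53.

location 63, max distance 53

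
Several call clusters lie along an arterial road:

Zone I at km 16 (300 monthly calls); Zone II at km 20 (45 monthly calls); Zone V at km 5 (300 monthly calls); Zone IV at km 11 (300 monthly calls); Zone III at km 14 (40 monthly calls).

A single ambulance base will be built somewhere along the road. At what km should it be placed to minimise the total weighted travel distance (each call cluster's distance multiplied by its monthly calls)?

x = 11

For a sum of weighted absolute distances on a line, the optimum is the weighted median (not the mean). Total weight W = 985; half-weight = 492.5.
Sort by position and accumulate weight:
  km 5 (Zone V, w=300) → cum 300
  km 11 (Zone IV, w=300) → cum 600  ≥ 492.5 → median here
  km 14 (Zone III, w=40) → cum 640
  km 16 (Zone I, w=300) → cum 940
  km 20 (Zone II, w=45) → cum 985
Optimal location: km 11.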